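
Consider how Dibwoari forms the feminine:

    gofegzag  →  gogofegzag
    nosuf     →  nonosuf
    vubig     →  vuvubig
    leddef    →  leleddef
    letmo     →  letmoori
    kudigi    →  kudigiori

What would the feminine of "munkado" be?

vubig and kudigi both have last vowel 'i' yet inflect differently (vuvubig, kudigiori), so the last vowel is not what conditions the rule; whether the stem ends in a vowel or a consonant is.
"munkado" ends in a vowel. The stems ending in a vowel (kudigi → kudigiori, letmo → letmoori) add -ori.
So munkado → munkadoori.

munkadoori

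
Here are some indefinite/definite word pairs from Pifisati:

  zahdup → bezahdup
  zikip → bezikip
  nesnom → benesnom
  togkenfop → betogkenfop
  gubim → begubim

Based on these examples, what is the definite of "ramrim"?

Every pair shown (zahdup → bezahdup, zikip → bezikip, nesnom → benesnom, …) follows the same rule: add the prefix be-.
So ramrim → beramrim.

beramrim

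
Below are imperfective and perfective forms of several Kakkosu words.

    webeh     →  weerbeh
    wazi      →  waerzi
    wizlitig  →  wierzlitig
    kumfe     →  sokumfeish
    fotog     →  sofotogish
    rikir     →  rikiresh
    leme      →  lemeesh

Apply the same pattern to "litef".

"litef" begins with l-. The one such stem in the data (leme → lemeesh) adds -esh, so the same rule applies.
So litef → litefesh.

litefesh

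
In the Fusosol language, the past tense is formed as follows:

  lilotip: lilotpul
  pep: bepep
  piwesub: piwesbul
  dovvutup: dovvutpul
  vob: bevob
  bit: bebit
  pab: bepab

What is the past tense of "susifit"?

pep and lilotip both end in -p yet inflect differently (bepep, lilotpul), so the final letter is not what conditions the rule; the number of vowels is.
"susifit" has 3 vowels. The stems with 3 vowels (lilotip → lilotpul, piwesub → piwesbul, dovvutup → dovvutpul) delete the last vowel and add -ul.
The other pattern: stems with 1 vowel add the prefix be-.
So susifit → susiftul.

susiftul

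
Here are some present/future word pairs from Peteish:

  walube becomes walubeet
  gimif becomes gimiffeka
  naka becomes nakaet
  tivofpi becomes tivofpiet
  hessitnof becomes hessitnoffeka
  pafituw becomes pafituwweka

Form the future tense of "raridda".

rariddaet

tivofpi and gimif both have last vowel 'i' yet inflect differently (tivofpiet, gimiffeka), so the last vowel is not what conditions the rule; whether the stem ends in a vowel or a consonant is.
"raridda" ends in a vowel. The stems ending in a vowel (naka → nakaet, walube → walubeet, tivofpi → tivofpiet) add -et.
So raridda → rariddaet.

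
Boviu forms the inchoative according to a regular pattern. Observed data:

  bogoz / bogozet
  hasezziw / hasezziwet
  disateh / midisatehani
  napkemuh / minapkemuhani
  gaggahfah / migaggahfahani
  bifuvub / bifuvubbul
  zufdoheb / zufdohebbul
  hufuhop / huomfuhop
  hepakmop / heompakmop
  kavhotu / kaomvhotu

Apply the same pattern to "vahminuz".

vahminuzet

napkemuh and bifuvub both have last vowel 'u' yet inflect differently (minapkemuhani, bifuvubbul), so the last vowel is not what conditions the rule; the final letter is.
"vahminuz" ends in -z. The one such stem in the data (bogoz → bogozet) adds -et, so the same rule applies.
The other patterns: stems ending in -h add mi- … -ani around the stem; stems ending in -b double the final consonant and add -ul; stems ending in -p or -u insert -om- after the first vowel.
So vahminuz → vahminuzet.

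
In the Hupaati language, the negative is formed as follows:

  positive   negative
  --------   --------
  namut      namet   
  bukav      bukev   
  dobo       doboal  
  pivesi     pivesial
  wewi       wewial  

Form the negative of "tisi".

"tisi" ends in a vowel. The stems ending in a vowel (dobo → doboal, pivesi → pivesial, wewi → wewial) add -al.
So tisi → tisial.

tisial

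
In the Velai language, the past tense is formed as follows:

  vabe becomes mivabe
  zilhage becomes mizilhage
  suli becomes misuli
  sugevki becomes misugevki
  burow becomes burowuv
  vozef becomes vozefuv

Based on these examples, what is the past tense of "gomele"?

migomele

vabe and vozef both have last vowel 'e' yet inflect differently (mivabe, vozefuv), so the last vowel is not what conditions the rule; whether the stem ends in a vowel or a consonant is.
"gomele" ends in a vowel. The stems ending in a vowel (vabe → mivabe, zilhage → mizilhage, suli → misuli) add the prefix mi-.
So gomele → migomele.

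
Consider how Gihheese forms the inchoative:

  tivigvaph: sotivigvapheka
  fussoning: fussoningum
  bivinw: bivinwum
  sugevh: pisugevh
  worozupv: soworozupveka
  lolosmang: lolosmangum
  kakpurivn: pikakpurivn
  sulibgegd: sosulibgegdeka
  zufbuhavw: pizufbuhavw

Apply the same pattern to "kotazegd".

sokotazegdeka

bivinw and zufbuhavw both end in -w yet inflect differently (bivinwum, pizufbuhavw), so the final letter is not what conditions the rule; the second-to-last letter is.
"kotazegd" has second-to-last letter 'g'. The one such stem in the data (sulibgegd → sosulibgegdeka) adds so- … -eka around the stem, so the same rule applies.
So kotazegd → sokotazegdeka.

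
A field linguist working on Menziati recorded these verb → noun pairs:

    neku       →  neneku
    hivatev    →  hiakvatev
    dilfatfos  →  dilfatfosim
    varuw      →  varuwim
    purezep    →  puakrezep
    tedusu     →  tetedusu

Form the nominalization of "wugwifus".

wugwifusim

"wugwifus" ends in -s. The one such stem in the data (dilfatfos → dilfatfosim) adds -im, so the same rule applies.
The other patterns: stems ending in -u repeat the first consonant+vowel as a prefix; stems ending in -p or -v insert -ak- after the first vowel.
So wugwifus → wugwifusim.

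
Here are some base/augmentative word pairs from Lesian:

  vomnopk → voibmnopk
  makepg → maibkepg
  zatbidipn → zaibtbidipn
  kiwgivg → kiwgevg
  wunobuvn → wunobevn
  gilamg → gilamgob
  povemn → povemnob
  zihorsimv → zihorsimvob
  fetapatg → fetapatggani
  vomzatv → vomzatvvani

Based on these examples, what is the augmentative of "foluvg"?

folevg

makepg and kiwgivg both end in -g yet inflect differently (maibkepg, kiwgevg), so the final letter is not what conditions the rule; the second-to-last letter is.
"foluvg" has second-to-last letter 'v'. The stems whose second-to-last letter is 'v' (kiwgivg → kiwgevg, wunobuvn → wunobevn) change the last vowel to 'e'.
So foluvg → folevg.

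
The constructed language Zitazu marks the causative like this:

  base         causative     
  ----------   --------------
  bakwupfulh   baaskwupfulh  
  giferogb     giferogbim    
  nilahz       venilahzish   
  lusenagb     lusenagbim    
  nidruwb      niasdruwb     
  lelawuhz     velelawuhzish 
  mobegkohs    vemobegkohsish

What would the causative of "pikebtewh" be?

piaskebtewh

lusenagb and nidruwb both end in -b yet inflect differently (lusenagbim, niasdruwb), so the final letter is not what conditions the rule; the second-to-last letter is.
"pikebtewh" has second-to-last letter 'w'. The one such stem in the data (nidruwb → niasdruwb) inserts -as- after the first vowel (as does bakwupfulh), so the same rule applies.
The other patterns: stems whose second-to-last letter is 'h' add ve- … -ish around the stem; stems whose second-to-last letter is 'g' add -im.
So pikebtewh → piaskebtewh.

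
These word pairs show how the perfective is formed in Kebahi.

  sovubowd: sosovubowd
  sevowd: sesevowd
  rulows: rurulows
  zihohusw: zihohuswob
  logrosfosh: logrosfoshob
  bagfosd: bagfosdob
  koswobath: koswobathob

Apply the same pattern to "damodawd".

dadamodawd

sovubowd and bagfosd both end in -d yet inflect differently (sosovubowd, bagfosdob), so the final letter is not what conditions the rule; the second-to-last letter is.
"damodawd" has second-to-last letter 'w'. The stems whose second-to-last letter is 'w' (sovubowd → sosovubowd, sevowd → sesevowd, rulows → rurulows) repeat the first consonant+vowel as a prefix.
The other pattern: stems whose second-to-last letter is 's' or 't' add -ob.
So damodawd → dadamodawd.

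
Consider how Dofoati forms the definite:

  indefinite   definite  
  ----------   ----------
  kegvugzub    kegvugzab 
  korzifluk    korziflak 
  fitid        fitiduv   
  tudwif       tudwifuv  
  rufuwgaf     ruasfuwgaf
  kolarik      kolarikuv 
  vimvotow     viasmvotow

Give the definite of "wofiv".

"wofiv" has last vowel 'i'. The stems whose last vowel is 'i' (kolarik → kolarikuv, tudwif → tudwifuv, fitid → fitiduv) add -uv.
The other patterns: stems whose last vowel is 'u' change the last vowel to 'a'; stems whose last vowel is 'a' or 'o' insert -as- after the first vowel.
So wofiv → wofivuv.

wofivuv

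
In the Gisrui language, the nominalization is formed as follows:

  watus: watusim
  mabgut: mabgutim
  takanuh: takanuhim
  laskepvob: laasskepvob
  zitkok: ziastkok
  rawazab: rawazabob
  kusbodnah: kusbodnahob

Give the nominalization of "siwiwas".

siwiwasob

laskepvob and rawazab both end in -b yet inflect differently (laasskepvob, rawazabob), so the final letter is not what conditions the rule; the last vowel is.
"siwiwas" has last vowel 'a'. The stems whose last vowel is 'a' (rawazab → rawazabob, kusbodnah → kusbodnahob) add -ob.
So siwiwas → siwiwasob.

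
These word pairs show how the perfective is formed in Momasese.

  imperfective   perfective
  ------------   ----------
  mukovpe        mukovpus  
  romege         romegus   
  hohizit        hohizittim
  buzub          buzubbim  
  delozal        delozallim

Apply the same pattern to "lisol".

mukovpe and hohizit both have 3 vowels yet inflect differently (mukovpus, hohizittim), so the number of vowels is not what conditions the rule; whether the stem ends in a vowel or a consonant is.
"lisol" ends in a consonant. The stems ending in a consonant (hohizit → hohizittim, buzub → buzubbim, delozal → delozallim) double the final consonant and add -im.
The other pattern: stems ending in a vowel drop the final letter and add -us.
So lisol → lisollim.

lisollim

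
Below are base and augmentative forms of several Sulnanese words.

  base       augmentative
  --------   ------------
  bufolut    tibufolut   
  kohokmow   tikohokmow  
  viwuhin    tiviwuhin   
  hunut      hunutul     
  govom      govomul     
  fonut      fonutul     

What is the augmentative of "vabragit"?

"vabragit" has 3 vowels. The stems with 3 vowels (bufolut → tibufolut, kohokmow → tikohokmow, viwuhin → tiviwuhin) add the prefix ti-.
So vabragit → tivabragit.

tivabragit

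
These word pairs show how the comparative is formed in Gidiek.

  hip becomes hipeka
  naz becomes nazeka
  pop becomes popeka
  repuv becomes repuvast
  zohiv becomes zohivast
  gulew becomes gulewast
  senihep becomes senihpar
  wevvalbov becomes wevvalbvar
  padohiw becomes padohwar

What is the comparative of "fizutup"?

fizutpar

hip and senihep both end in -p yet inflect differently (hipeka, senihpar), so the final letter is not what conditions the rule; the number of vowels is.
"fizutup" has 3 vowels. The stems with 3 vowels (senihep → senihpar, wevvalbov → wevvalbvar, padohiw → padohwar) delete the last vowel and add -ar.
The other patterns: stems with 1 vowel add -eka; stems with 2 vowels add -ast.
So fizutup → fizutpar.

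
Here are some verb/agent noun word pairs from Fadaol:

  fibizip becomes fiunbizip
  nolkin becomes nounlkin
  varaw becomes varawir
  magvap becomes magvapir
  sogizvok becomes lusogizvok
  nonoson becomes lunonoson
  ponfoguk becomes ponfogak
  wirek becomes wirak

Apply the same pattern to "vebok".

luvebok

fibizip and magvap both end in -p yet inflect differently (fiunbizip, magvapir), so the final letter is not what conditions the rule; the last vowel is.
"vebok" has last vowel 'o'. The stems whose last vowel is 'o' (sogizvok → lusogizvok, nonoson → lunonoson) add the prefix lu-.
So vebok → luvebok.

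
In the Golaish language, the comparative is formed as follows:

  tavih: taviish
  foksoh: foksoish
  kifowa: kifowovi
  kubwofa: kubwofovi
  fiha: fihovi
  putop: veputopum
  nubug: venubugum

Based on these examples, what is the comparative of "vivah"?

foksoh and putop both have last vowel 'o' yet inflect differently (foksoish, veputopum), so the last vowel is not what conditions the rule; the final letter is.
"vivah" ends in -h. The stems ending in -h (tavih → taviish, foksoh → foksoish) drop the final letter and add -ish.
The other patterns: stems ending in -a drop the final letter and add -ovi; stems ending in -g or -p add ve- … -um around the stem.
So vivah → vivaish.

vivaish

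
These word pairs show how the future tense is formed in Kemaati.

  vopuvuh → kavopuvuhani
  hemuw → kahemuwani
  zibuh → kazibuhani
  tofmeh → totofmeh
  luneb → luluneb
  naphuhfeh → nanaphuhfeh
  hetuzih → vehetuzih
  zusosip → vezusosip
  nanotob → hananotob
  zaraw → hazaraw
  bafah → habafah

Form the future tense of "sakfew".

"sakfew" has last vowel 'e'. The stems whose last vowel is 'e' (tofmeh → totofmeh, luneb → luluneb, naphuhfeh → nanaphuhfeh) repeat the first consonant+vowel as a prefix.
The other patterns: stems whose last vowel is 'u' add ka- … -ani around the stem; stems whose last vowel is 'i' add the prefix ve-; stems whose last vowel is 'a' or 'o' add the prefix ha-.
So sakfew → sasakfew.

sasakfew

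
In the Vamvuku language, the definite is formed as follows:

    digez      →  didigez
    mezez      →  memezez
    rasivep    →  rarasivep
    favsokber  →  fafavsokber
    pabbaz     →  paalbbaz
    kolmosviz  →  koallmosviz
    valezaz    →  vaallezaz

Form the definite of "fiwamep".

digez and pabbaz both end in -z yet inflect differently (didigez, paalbbaz), so the final letter is not what conditions the rule; the last vowel is.
"fiwamep" has last vowel 'e'. The stems whose last vowel is 'e' (digez → didigez, mezez → memezez, rasivep → rarasivep) repeat the first consonant+vowel as a prefix.
The other pattern: stems whose last vowel is 'a' or 'i' insert -al- after the first vowel.
So fiwamep → fifiwamep.

fifiwamep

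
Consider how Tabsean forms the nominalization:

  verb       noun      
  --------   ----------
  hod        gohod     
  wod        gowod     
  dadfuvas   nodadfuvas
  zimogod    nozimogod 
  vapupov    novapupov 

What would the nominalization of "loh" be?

goloh

zimogod and hod both end in -d yet inflect differently (nozimogod, gohod), so the final letter is not what conditions the rule; the number of vowels is.
"loh" has 1 vowel. The stems with 1 vowel (hod → gohod, wod → gowod) add the prefix go-.
The other pattern: stems with 3 vowels add the prefix no-.
So loh → goloh.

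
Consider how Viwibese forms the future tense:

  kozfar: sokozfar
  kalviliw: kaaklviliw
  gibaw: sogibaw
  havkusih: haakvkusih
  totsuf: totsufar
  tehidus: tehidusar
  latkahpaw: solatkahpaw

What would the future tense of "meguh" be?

meguhar

kalviliw and gibaw both end in -w yet inflect differently (kaaklviliw, sogibaw), so the final letter is not what conditions the rule; the last vowel is.
"meguh" has last vowel 'u'. The stems whose last vowel is 'u' (totsuf → totsufar, tehidus → tehidusar) add -ar.
So meguh → meguhar.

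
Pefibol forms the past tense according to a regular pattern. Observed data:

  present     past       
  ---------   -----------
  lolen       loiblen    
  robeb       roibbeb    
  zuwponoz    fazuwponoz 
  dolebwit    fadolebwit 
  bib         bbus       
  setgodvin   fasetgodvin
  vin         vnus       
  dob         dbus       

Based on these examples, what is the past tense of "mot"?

dob and robeb both end in -b yet inflect differently (dbus, roibbeb), so the final letter is not what conditions the rule; the number of vowels is.
"mot" has 1 vowel. The stems with 1 vowel (dob → dbus, bib → bbus, vin → vnus) delete the last vowel and add -us.
So mot → mtus.

mtus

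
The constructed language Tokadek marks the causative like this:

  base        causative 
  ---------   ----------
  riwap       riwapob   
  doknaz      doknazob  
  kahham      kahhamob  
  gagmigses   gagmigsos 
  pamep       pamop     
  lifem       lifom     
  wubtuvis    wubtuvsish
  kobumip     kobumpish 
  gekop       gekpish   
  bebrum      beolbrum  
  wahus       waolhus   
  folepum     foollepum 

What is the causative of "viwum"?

riwap and pamep both end in -p yet inflect differently (riwapob, pamop), so the final letter is not what conditions the rule; the last vowel is.
"viwum" has last vowel 'u'. The stems whose last vowel is 'u' (bebrum → beolbrum, wahus → waolhus, folepum → foollepum) insert -ol- after the first vowel.
So viwum → violwum.

violwum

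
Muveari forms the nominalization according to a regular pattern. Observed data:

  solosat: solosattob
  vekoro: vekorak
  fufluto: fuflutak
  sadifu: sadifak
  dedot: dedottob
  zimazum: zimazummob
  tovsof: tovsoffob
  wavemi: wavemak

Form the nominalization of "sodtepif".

"sodtepif" ends in a consonant. The stems ending in a consonant (solosat → solosattob, zimazum → zimazummob, dedot → dedottob) double the final consonant and add -ob.
So sodtepif → sodtepiffob.

sodtepiffob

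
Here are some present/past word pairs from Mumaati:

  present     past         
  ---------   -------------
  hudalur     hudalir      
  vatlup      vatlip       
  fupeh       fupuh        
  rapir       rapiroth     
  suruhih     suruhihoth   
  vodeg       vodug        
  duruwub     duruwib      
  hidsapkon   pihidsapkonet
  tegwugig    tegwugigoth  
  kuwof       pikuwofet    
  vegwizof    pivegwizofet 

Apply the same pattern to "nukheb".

nukhub

"nukheb" has last vowel 'e'. The stems whose last vowel is 'e' (vodeg → vodug, fupeh → fupuh) change the last vowel to 'u'.
The other patterns: stems whose last vowel is 'i' add -oth; stems whose last vowel is 'u' change the last vowel to 'i'; stems whose last vowel is 'o' add pi- … -et around the stem.
So nukheb → nukhub.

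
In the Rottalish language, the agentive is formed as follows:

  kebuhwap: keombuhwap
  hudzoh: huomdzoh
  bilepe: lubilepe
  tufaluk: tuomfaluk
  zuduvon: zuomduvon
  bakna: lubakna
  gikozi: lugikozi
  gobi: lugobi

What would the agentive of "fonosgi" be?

lufonosgi

"fonosgi" ends in a vowel. The stems ending in a vowel (gikozi → lugikozi, bilepe → lubilepe, bakna → lubakna) add the prefix lu-.
The other pattern: stems ending in a consonant insert -om- after the first vowel.
So fonosgi → lufonosgi.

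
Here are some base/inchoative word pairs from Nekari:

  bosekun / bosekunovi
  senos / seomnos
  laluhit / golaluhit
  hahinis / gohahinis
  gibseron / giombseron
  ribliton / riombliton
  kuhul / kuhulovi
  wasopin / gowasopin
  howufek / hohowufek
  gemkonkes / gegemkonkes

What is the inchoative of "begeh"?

gemkonkes and senos both end in -s yet inflect differently (gegemkonkes, seomnos), so the final letter is not what conditions the rule; the last vowel is.
"begeh" has last vowel 'e'. The stems whose last vowel is 'e' (gemkonkes → gegemkonkes, howufek → hohowufek) repeat the first consonant+vowel as a prefix.
So begeh → bebegeh.

bebegeh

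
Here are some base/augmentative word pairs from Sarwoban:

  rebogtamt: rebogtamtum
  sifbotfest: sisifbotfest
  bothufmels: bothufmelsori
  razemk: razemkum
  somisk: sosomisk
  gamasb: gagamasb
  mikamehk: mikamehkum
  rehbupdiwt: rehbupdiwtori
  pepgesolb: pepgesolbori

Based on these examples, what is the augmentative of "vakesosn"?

sifbotfest and rehbupdiwt both end in -t yet inflect differently (sisifbotfest, rehbupdiwtori), so the final letter is not what conditions the rule; the second-to-last letter is.
"vakesosn" has second-to-last letter 's'. The stems whose second-to-last letter is 's' (gamasb → gagamasb, sifbotfest → sisifbotfest, somisk → sosomisk) repeat the first consonant+vowel as a prefix.
So vakesosn → vavakesosn.

vavakesosn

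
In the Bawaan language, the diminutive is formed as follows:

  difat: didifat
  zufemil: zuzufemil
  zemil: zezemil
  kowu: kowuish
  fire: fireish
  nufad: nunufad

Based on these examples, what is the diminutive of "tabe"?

fire and difat both have 2 vowels yet inflect differently (fireish, didifat), so the number of vowels is not what conditions the rule; whether the stem ends in a vowel or a consonant is.
"tabe" ends in a vowel. The stems ending in a vowel (fire → fireish, kowu → kowuish) add -ish.
The other pattern: stems ending in a consonant repeat the first consonant+vowel as a prefix.
So tabe → tabeish.

tabeish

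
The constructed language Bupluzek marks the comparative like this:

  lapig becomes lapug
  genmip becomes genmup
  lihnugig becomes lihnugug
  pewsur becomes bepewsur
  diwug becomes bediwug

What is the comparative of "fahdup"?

lapig and diwug both end in -g yet inflect differently (lapug, bediwug), so the final letter is not what conditions the rule; the last vowel is.
"fahdup" has last vowel 'u'. The stems whose last vowel is 'u' (pewsur → bepewsur, diwug → bediwug) add the prefix be-.
So fahdup → befahdup.

befahdup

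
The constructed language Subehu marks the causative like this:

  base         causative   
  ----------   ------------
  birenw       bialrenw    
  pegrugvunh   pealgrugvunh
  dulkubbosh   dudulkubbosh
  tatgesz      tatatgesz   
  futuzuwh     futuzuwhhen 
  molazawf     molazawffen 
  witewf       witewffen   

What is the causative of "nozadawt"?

"nozadawt" has second-to-last letter 'w'. The stems whose second-to-last letter is 'w' (futuzuwh → futuzuwhhen, molazawf → molazawffen, witewf → witewffen) double the final consonant and add -en.
So nozadawt → nozadawtten.

nozadawtten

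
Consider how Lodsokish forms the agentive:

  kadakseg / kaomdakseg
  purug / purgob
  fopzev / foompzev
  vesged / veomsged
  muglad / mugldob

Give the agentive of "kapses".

"kapses" has last vowel 'e'. The stems whose last vowel is 'e' (kadakseg → kaomdakseg, vesged → veomsged, fopzev → foompzev) insert -om- after the first vowel.
So kapses → kaompses.

kaompses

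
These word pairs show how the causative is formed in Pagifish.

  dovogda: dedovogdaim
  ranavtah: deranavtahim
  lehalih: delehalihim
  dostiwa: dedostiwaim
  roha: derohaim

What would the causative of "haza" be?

Every pair shown (dovogda → dedovogdaim, ranavtah → deranavtahim, lehalih → delehalihim, …) follows the same rule: add de- … -im around the stem.
So haza → dehazaim.

dehazaim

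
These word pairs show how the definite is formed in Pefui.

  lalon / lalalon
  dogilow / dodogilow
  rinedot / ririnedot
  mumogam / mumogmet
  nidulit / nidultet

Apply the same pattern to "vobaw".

"vobaw" has last vowel 'a'. The one such stem in the data (mumogam → mumogmet) deletes the last vowel and adds -et (as does nidulit), so the same rule applies.
The other pattern: stems whose last vowel is 'o' repeat the first consonant+vowel as a prefix.
So vobaw → vobwet.

vobwet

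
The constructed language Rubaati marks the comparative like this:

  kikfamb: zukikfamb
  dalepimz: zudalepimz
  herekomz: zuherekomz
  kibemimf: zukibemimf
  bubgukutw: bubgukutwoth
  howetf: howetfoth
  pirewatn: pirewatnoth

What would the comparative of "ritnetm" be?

ritnetmoth

kibemimf and howetf both end in -f yet inflect differently (zukibemimf, howetfoth), so the final letter is not what conditions the rule; the second-to-last letter is.
"ritnetm" has second-to-last letter 't'. The stems whose second-to-last letter is 't' (bubgukutw → bubgukutwoth, howetf → howetfoth, pirewatn → pirewatnoth) add -oth.
So ritnetm → ritnetmoth.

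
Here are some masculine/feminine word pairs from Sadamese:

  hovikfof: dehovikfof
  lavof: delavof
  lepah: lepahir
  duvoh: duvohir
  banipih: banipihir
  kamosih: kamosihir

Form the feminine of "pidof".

depidof

duvoh and lavof both have last vowel 'o' yet inflect differently (duvohir, delavof), so the last vowel is not what conditions the rule; the final letter is.
"pidof" ends in -f. The stems ending in -f (lavof → delavof, hovikfof → dehovikfof) add the prefix de-.
So pidof → depidof.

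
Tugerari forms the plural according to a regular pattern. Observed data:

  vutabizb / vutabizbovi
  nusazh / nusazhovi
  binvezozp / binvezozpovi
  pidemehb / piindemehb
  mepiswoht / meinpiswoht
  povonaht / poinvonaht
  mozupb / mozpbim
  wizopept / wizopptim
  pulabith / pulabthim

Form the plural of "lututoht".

luintutoht

vutabizb and pidemehb both end in -b yet inflect differently (vutabizbovi, piindemehb), so the final letter is not what conditions the rule; the second-to-last letter is.
"lututoht" has second-to-last letter 'h'. The stems whose second-to-last letter is 'h' (pidemehb → piindemehb, mepiswoht → meinpiswoht, povonaht → poinvonaht) insert -in- after the first vowel.
The other patterns: stems whose second-to-last letter is 'z' add -ovi; stems whose second-to-last letter is 'p' or 't' delete the last vowel and add -im.
So lututoht → luintutoht.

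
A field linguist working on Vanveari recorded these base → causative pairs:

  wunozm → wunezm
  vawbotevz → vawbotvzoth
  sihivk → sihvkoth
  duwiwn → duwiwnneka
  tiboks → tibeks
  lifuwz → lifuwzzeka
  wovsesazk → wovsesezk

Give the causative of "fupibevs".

fupibvsoth

"fupibevs" has second-to-last letter 'v'. The stems whose second-to-last letter is 'v' (vawbotevz → vawbotvzoth, sihivk → sihvkoth) delete the last vowel and add -oth.
The other patterns: stems whose second-to-last letter is 'w' double the final consonant and add -eka; stems whose second-to-last letter is 'k' or 'z' change the last vowel to 'e'.
So fupibevs → fupibvsoth.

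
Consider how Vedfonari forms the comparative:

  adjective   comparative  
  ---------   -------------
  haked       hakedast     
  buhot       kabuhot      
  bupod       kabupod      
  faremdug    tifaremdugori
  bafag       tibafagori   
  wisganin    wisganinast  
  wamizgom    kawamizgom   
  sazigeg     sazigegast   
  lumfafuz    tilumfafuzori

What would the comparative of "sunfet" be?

sunfetast

faremdug and sazigeg both end in -g yet inflect differently (tifaremdugori, sazigegast), so the final letter is not what conditions the rule; the last vowel is.
"sunfet" has last vowel 'e'. The stems whose last vowel is 'e' (sazigeg → sazigegast, haked → hakedast) add -ast.
So sunfet → sunfetast.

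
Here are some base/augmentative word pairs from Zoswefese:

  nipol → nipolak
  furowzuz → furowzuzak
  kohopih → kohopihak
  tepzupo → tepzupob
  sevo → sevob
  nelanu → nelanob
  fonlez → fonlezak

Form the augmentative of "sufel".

"sufel" ends in a consonant. The stems ending in a consonant (furowzuz → furowzuzak, nipol → nipolak, kohopih → kohopihak) add -ak.
So sufel → sufelak.

sufelak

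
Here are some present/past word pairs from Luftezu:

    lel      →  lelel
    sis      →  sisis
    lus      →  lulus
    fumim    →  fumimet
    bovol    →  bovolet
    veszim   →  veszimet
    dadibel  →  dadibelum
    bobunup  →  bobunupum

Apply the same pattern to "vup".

vuvup

lel and bovol both end in -l yet inflect differently (lelel, bovolet), so the final letter is not what conditions the rule; the number of vowels is.
"vup" has 1 vowel. The stems with 1 vowel (lel → lelel, sis → sisis, lus → lulus) repeat the first consonant+vowel as a prefix.
The other patterns: stems with 2 vowels add -et; stems with 3 vowels add -um.
So vup → vuvup.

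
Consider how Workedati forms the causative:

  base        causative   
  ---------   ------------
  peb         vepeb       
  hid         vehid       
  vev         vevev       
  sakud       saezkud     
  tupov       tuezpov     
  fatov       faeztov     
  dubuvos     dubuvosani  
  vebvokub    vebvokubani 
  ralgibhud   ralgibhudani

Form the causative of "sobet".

"sobet" has 2 vowels. The stems with 2 vowels (sakud → saezkud, tupov → tuezpov, fatov → faeztov) insert -ez- after the first vowel.
So sobet → soezbet.

soezbet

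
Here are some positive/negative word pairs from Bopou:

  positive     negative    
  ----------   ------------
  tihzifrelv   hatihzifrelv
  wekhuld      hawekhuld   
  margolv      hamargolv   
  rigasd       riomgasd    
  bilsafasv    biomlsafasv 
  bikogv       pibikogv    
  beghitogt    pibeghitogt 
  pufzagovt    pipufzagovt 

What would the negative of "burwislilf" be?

haburwislilf

wekhuld and rigasd both end in -d yet inflect differently (hawekhuld, riomgasd), so the final letter is not what conditions the rule; the second-to-last letter is.
"burwislilf" has second-to-last letter 'l'. The stems whose second-to-last letter is 'l' (tihzifrelv → hatihzifrelv, wekhuld → hawekhuld, margolv → hamargolv) add the prefix ha-.
The other patterns: stems whose second-to-last letter is 's' insert -om- after the first vowel; stems whose second-to-last letter is 'g' or 'v' add the prefix pi-.
So burwislilf → haburwislilf.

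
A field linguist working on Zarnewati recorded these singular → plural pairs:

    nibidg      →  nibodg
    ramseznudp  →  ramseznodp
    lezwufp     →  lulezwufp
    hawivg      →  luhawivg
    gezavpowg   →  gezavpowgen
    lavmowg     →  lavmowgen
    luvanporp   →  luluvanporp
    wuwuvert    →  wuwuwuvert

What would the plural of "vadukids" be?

ramseznudp and lezwufp both end in -p yet inflect differently (ramseznodp, lulezwufp), so the final letter is not what conditions the rule; the second-to-last letter is.
"vadukids" has second-to-last letter 'd'. The stems whose second-to-last letter is 'd' (nibidg → nibodg, ramseznudp → ramseznodp) change the last vowel to 'o'.
So vadukids → vadukods.

vadukods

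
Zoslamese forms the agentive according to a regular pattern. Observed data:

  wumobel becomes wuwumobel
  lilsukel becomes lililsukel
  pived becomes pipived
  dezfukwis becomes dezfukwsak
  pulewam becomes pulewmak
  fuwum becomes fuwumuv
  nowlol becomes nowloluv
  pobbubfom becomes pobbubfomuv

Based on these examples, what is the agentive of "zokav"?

zokvak

"zokav" has last vowel 'a'. The one such stem in the data (pulewam → pulewmak) deletes the last vowel and adds -ak (as does dezfukwis), so the same rule applies.
The other patterns: stems whose last vowel is 'e' repeat the first consonant+vowel as a prefix; stems whose last vowel is 'o' or 'u' add -uv.
So zokav → zokvak.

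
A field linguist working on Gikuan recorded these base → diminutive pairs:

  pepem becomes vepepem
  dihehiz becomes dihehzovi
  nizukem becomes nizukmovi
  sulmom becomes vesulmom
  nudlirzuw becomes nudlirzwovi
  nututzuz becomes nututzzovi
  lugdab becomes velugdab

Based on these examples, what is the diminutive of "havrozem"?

havrozmovi

nizukem and pepem both end in -m yet inflect differently (nizukmovi, vepepem), so the final letter is not what conditions the rule; the number of vowels is.
"havrozem" has 3 vowels. The stems with 3 vowels (dihehiz → dihehzovi, nudlirzuw → nudlirzwovi, nizukem → nizukmovi) delete the last vowel and add -ovi.
So havrozem → havrozmovi.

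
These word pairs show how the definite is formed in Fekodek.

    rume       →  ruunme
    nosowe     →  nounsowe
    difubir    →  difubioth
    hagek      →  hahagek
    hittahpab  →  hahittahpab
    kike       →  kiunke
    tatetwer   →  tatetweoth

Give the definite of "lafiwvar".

lafiwvaoth

tatetwer and rume both have last vowel 'e' yet inflect differently (tatetweoth, ruunme), so the last vowel is not what conditions the rule; the final letter is.
"lafiwvar" ends in -r. The stems ending in -r (difubir → difubioth, tatetwer → tatetweoth) drop the final letter and add -oth.
So lafiwvar → lafiwvaoth.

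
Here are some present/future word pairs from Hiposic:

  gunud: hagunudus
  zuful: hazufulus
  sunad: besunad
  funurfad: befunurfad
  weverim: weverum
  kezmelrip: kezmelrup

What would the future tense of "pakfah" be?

"pakfah" has last vowel 'a'. The stems whose last vowel is 'a' (sunad → besunad, funurfad → befunurfad) add the prefix be-.
The other patterns: stems whose last vowel is 'u' add ha- … -us around the stem; stems whose last vowel is 'i' change the last vowel to 'u'.
So pakfah → bepakfah.

bepakfah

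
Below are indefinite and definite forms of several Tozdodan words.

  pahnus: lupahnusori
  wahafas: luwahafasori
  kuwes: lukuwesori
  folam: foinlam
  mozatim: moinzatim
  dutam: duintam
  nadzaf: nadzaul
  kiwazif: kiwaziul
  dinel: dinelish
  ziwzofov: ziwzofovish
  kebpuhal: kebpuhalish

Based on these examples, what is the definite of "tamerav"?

tameravish

wahafas and folam both have last vowel 'a' yet inflect differently (luwahafasori, foinlam), so the last vowel is not what conditions the rule; the final letter is.
"tamerav" ends in -v. The one such stem in the data (ziwzofov → ziwzofovish) adds -ish, so the same rule applies.
So tamerav → tameravish.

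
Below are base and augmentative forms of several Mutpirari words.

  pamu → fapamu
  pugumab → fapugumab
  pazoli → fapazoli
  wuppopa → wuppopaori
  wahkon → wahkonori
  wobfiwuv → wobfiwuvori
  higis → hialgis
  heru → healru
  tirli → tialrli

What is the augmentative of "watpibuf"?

watpibufori

pamu and heru both end in -u yet inflect differently (fapamu, healru), so the final letter is not what conditions the rule; the first letter is.
"watpibuf" begins with w-. The stems beginning with w- (wuppopa → wuppopaori, wahkon → wahkonori, wobfiwuv → wobfiwuvori) add -ori.
The other patterns: stems beginning with p- add the prefix fa-; stems beginning with h- or t- insert -al- after the first vowel.
So watpibuf → watpibufori.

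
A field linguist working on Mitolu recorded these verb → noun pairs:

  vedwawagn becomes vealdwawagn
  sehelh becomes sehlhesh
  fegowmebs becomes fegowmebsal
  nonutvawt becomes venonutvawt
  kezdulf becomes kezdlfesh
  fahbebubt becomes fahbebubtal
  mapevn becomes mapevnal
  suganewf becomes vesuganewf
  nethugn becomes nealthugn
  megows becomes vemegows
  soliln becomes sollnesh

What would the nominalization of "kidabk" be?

vedwawagn and soliln both end in -n yet inflect differently (vealdwawagn, sollnesh), so the final letter is not what conditions the rule; the second-to-last letter is.
"kidabk" has second-to-last letter 'b'. The stems whose second-to-last letter is 'b' (fahbebubt → fahbebubtal, fegowmebs → fegowmebsal) add -al.
The other patterns: stems whose second-to-last letter is 'g' insert -al- after the first vowel; stems whose second-to-last letter is 'l' delete the last vowel and add -esh; stems whose second-to-last letter is 'w' add the prefix ve-.
So kidabk → kidabkal.

kidabkal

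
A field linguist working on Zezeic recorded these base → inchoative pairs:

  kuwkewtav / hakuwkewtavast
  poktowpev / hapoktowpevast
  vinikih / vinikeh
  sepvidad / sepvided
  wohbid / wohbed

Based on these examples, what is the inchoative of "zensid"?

"zensid" ends in -d. The stems ending in -d (sepvidad → sepvided, wohbid → wohbed) change the last vowel to 'e'.
The other pattern: stems ending in -v add ha- … -ast around the stem.
So zensid → zensed.

zensed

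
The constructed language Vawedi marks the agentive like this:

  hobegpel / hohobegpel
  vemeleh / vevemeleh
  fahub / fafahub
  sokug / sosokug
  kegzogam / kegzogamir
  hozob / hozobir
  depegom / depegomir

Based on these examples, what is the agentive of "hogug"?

hohogug

"hogug" has last vowel 'u'. The stems whose last vowel is 'u' (fahub → fafahub, sokug → sosokug) repeat the first consonant+vowel as a prefix.
The other pattern: stems whose last vowel is 'a' or 'o' add -ir.
So hogug → hohogug.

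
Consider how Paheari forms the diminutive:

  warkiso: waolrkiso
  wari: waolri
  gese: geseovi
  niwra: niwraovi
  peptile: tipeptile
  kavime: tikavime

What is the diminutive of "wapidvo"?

gese and peptile both end in -e yet inflect differently (geseovi, tipeptile), so the final letter is not what conditions the rule; the first letter is.
"wapidvo" begins with w-. The stems beginning with w- (warkiso → waolrkiso, wari → waolri) insert -ol- after the first vowel.
So wapidvo → waolpidvo.

waolpidvo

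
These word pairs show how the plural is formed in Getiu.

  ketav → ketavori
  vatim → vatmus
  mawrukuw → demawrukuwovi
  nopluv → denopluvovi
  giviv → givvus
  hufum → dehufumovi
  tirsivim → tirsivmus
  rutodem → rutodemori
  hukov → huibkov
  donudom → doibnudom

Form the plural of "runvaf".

runvafori

"runvaf" has last vowel 'a'. The one such stem in the data (ketav → ketavori) adds -ori, so the same rule applies.
So runvaf → runvafori.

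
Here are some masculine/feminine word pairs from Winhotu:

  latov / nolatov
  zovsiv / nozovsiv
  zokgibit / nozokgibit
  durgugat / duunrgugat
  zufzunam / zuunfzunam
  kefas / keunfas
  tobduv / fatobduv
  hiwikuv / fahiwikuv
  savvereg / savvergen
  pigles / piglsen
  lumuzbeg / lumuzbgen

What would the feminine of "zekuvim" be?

zokgibit and durgugat both end in -t yet inflect differently (nozokgibit, duunrgugat), so the final letter is not what conditions the rule; the last vowel is.
"zekuvim" has last vowel 'i'. The stems whose last vowel is 'i' (zovsiv → nozovsiv, zokgibit → nozokgibit) add the prefix no-.
So zekuvim → nozekuvim.

nozekuvim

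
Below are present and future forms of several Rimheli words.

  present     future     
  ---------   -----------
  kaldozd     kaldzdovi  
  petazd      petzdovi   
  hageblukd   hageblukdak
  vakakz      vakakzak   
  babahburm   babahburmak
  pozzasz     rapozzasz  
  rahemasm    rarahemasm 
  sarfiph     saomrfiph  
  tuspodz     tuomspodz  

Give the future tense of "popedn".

poompedn

kaldozd and hageblukd both end in -d yet inflect differently (kaldzdovi, hageblukdak), so the final letter is not what conditions the rule; the second-to-last letter is.
"popedn" has second-to-last letter 'd'. The one such stem in the data (tuspodz → tuomspodz) inserts -om- after the first vowel (as does sarfiph), so the same rule applies.
So popedn → poompedn.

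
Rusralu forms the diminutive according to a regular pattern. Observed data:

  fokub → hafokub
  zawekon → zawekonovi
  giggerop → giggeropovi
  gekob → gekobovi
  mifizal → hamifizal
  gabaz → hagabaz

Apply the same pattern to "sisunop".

sisunopovi

gekob and fokub both end in -b yet inflect differently (gekobovi, hafokub), so the final letter is not what conditions the rule; the last vowel is.
"sisunop" has last vowel 'o'. The stems whose last vowel is 'o' (zawekon → zawekonovi, gekob → gekobovi, giggerop → giggeropovi) add -ovi.
So sisunop → sisunopovi.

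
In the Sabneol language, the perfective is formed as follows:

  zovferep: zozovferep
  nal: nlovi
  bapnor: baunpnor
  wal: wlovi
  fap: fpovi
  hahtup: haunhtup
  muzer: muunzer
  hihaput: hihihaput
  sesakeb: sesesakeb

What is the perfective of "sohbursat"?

fap and hahtup both end in -p yet inflect differently (fpovi, haunhtup), so the final letter is not what conditions the rule; the number of vowels is.
"sohbursat" has 3 vowels. The stems with 3 vowels (zovferep → zozovferep, hihaput → hihihaput, sesakeb → sesesakeb) repeat the first consonant+vowel as a prefix.
The other patterns: stems with 1 vowel delete the last vowel and add -ovi; stems with 2 vowels insert -un- after the first vowel.
So sohbursat → sosohbursat.

sosohbursat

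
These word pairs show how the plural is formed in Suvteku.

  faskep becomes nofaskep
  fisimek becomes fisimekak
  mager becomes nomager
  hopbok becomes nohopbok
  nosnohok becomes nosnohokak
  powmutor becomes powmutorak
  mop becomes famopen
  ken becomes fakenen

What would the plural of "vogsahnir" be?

mop and faskep both end in -p yet inflect differently (famopen, nofaskep), so the final letter is not what conditions the rule; the number of vowels is.
"vogsahnir" has 3 vowels. The stems with 3 vowels (powmutor → powmutorak, fisimek → fisimekak, nosnohok → nosnohokak) add -ak.
The other patterns: stems with 1 vowel add fa- … -en around the stem; stems with 2 vowels add the prefix no-.
So vogsahnir → vogsahnirak.

vogsahnirak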